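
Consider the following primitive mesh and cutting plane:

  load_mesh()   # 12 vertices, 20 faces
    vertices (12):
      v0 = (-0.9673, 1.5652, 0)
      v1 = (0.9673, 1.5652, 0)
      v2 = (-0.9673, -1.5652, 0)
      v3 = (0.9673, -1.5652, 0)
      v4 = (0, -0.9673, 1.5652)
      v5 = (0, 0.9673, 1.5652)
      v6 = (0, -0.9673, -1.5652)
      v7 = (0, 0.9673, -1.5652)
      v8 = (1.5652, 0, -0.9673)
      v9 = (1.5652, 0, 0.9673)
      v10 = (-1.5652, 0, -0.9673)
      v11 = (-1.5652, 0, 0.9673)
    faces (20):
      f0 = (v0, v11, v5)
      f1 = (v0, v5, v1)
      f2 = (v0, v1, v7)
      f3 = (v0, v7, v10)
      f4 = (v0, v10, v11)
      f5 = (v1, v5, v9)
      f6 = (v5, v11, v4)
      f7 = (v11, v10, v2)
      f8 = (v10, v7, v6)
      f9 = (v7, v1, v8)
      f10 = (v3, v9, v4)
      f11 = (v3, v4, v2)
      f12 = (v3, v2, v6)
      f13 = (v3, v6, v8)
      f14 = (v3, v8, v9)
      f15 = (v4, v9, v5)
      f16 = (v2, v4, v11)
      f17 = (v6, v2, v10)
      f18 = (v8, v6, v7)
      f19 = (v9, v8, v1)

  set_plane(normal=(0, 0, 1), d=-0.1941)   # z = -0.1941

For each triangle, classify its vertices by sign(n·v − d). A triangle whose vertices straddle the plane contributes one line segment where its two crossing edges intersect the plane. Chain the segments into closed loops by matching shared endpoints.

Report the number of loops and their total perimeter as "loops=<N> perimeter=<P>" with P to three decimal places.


loops=1 perimeter=10.104

Straddling triangles (10 of 20):
  (v0,v1,v7) [++-] → (0.847345, 1.49105, -0.1941)–(-0.847345, 1.49105, -0.1941)  len=1.6947
  (v0,v7,v10) [+--] → (-0.847345, 1.49105, -0.1941)–(-1.08728, 1.25112, -0.1941)  len=0.3393
  (v0,v10,v11) [+-+] → (-1.08728, 1.25112, -0.1941)–(-1.5652, 0, -0.1941)  len=1.3393
  (v11,v10,v2) [+-+] → (-1.5652, 0, -0.1941)–(-1.08728, -1.25112, -0.1941)  len=1.3393
  (v7,v1,v8) [-+-] → (0.847345, 1.49105, -0.1941)–(1.08728, 1.25112, -0.1941)  len=0.3393
  (v3,v2,v6) [++-] → (-0.847345, -1.49105, -0.1941)–(0.847345, -1.49105, -0.1941)  len=1.6947
  (v3,v6,v8) [+--] → (0.847345, -1.49105, -0.1941)–(1.08728, -1.25112, -0.1941)  len=0.3393
  (v3,v8,v9) [+-+] → (1.08728, -1.25112, -0.1941)–(1.5652, 0, -0.1941)  len=1.3393
  (v6,v2,v10) [-+-] → (-0.847345, -1.49105, -0.1941)–(-1.08728, -1.25112, -0.1941)  len=0.3393
  (v9,v8,v1) [+-+] → (1.5652, 0, -0.1941)–(1.08728, 1.25112, -0.1941)  len=1.3393

Chained into 1 loop(s):
  loop 1: 10 segments, perimeter = 10.1038
Total perimeter = 10.104


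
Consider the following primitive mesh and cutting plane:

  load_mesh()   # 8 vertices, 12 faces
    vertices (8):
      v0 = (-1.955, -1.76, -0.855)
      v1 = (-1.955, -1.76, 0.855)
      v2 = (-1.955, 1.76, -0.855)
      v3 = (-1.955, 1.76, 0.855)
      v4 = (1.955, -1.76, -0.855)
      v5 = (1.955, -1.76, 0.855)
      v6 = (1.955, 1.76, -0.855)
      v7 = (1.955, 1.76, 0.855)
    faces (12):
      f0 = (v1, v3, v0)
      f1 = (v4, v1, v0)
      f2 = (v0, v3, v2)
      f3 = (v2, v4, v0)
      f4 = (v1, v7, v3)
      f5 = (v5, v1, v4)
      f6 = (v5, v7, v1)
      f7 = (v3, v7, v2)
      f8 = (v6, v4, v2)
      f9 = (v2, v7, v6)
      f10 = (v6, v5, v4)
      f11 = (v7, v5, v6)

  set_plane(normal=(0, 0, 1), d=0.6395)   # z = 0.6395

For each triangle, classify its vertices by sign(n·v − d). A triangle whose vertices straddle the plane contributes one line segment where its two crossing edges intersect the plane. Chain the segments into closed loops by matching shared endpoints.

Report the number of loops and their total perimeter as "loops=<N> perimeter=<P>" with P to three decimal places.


loops=1 perimeter=14.860

Straddling triangles (8 of 12):
  (v1,v3,v0) [++-] → (-1.955, 1.3164, 0.6395)–(-1.955, -1.76, 0.6395)  len=3.0764
  (v4,v1,v0) [-+-] → (-1.46225, -1.76, 0.6395)–(-1.955, -1.76, 0.6395)  len=0.4928
  (v0,v3,v2) [-+-] → (-1.955, 1.3164, 0.6395)–(-1.955, 1.76, 0.6395)  len=0.4436
  (v5,v1,v4) [++-] → (-1.46225, -1.76, 0.6395)–(1.955, -1.76, 0.6395)  len=3.4172
  (v3,v7,v2) [++-] → (1.46225, 1.76, 0.6395)–(-1.955, 1.76, 0.6395)  len=3.4172
  (v2,v7,v6) [-+-] → (1.46225, 1.76, 0.6395)–(1.955, 1.76, 0.6395)  len=0.4928
  (v6,v5,v4) [-+-] → (1.955, -1.3164, 0.6395)–(1.955, -1.76, 0.6395)  len=0.4436
  (v7,v5,v6) [++-] → (1.955, -1.3164, 0.6395)–(1.955, 1.76, 0.6395)  len=3.0764

Chained into 1 loop(s):
  loop 1: 8 segments, perimeter = 14.8600
Total perimeter = 14.860


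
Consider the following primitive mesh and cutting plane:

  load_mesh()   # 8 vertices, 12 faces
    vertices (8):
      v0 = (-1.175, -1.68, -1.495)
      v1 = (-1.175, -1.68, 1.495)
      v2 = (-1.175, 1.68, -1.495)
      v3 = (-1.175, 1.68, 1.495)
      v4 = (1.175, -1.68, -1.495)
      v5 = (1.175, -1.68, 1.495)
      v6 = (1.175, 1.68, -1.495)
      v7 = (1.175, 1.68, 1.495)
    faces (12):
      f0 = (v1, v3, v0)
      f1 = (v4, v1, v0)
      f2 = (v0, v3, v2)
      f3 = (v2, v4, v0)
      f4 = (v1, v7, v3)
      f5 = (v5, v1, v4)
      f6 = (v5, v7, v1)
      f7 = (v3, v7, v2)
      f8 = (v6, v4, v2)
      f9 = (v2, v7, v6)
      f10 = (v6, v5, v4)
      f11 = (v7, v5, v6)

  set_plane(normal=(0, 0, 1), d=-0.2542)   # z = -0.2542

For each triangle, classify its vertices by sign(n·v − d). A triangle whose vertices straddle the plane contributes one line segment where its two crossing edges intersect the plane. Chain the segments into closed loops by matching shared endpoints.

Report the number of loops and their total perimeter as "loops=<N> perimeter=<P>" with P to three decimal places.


loops=1 perimeter=11.420

Straddling triangles (8 of 12):
  (v1,v3,v0) [++-] → (-1.175, -0.285656, -0.2542)–(-1.175, -1.68, -0.2542)  len=1.3943
  (v4,v1,v0) [-+-] → (0.199789, -1.68, -0.2542)–(-1.175, -1.68, -0.2542)  len=1.3748
  (v0,v3,v2) [-+-] → (-1.175, -0.285656, -0.2542)–(-1.175, 1.68, -0.2542)  len=1.9657
  (v5,v1,v4) [++-] → (0.199789, -1.68, -0.2542)–(1.175, -1.68, -0.2542)  len=0.9752
  (v3,v7,v2) [++-] → (-0.199789, 1.68, -0.2542)–(-1.175, 1.68, -0.2542)  len=0.9752
  (v2,v7,v6) [-+-] → (-0.199789, 1.68, -0.2542)–(1.175, 1.68, -0.2542)  len=1.3748
  (v6,v5,v4) [-+-] → (1.175, 0.285656, -0.2542)–(1.175, -1.68, -0.2542)  len=1.9657
  (v7,v5,v6) [++-] → (1.175, 0.285656, -0.2542)–(1.175, 1.68, -0.2542)  len=1.3943

Chained into 1 loop(s):
  loop 1: 8 segments, perimeter = 11.4200
Total perimeter = 11.420


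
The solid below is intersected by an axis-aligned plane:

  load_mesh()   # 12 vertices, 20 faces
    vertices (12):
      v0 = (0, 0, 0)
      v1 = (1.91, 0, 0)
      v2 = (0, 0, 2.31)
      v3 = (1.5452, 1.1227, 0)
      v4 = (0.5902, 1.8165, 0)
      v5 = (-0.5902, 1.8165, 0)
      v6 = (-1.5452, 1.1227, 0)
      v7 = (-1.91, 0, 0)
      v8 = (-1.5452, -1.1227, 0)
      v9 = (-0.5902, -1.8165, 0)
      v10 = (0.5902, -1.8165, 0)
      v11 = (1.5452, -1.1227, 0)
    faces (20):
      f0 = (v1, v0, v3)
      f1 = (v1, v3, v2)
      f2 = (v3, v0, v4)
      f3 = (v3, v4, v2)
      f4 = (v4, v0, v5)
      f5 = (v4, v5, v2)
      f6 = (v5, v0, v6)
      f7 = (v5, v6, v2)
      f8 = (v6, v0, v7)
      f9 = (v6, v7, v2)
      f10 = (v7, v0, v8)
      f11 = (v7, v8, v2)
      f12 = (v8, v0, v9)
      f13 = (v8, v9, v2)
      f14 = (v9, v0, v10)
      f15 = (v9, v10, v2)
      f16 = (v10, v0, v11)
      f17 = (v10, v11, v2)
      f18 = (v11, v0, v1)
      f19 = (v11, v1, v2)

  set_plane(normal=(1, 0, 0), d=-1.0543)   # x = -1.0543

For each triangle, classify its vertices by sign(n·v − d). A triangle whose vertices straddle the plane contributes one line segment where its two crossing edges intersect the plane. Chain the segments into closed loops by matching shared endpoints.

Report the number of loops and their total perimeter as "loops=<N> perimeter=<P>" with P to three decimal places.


loops=1 perimeter=6.652

Straddling triangles (8 of 20):
  (v5,v0,v6) [++-] → (-1.0543, 0.766026, 0)–(-1.0543, 1.47933, 0)  len=0.7133
  (v5,v6,v2) [+-+] → (-1.0543, 1.47933, 0)–(-1.0543, 0.766026, 0.733872)  len=1.0234
  (v6,v0,v7) [-+-] → (-1.0543, 0.766026, 0)–(-1.0543, 0, 0)  len=0.7660
  (v6,v7,v2) [--+] → (-1.0543, 0, 1.0349)–(-1.0543, 0.766026, 0.733872)  len=0.8231
  (v7,v0,v8) [-+-] → (-1.0543, 0, 0)–(-1.0543, -0.766026, 0)  len=0.7660
  (v7,v8,v2) [--+] → (-1.0543, -0.766026, 0.733872)–(-1.0543, 0, 1.0349)  len=0.8231
  (v8,v0,v9) [-++] → (-1.0543, -0.766026, 0)–(-1.0543, -1.47933, 0)  len=0.7133
  (v8,v9,v2) [-++] → (-1.0543, -1.47933, 0)–(-1.0543, -0.766026, 0.733872)  len=1.0234

Chained into 1 loop(s):
  loop 1: 8 segments, perimeter = 6.6516
Total perimeter = 6.652


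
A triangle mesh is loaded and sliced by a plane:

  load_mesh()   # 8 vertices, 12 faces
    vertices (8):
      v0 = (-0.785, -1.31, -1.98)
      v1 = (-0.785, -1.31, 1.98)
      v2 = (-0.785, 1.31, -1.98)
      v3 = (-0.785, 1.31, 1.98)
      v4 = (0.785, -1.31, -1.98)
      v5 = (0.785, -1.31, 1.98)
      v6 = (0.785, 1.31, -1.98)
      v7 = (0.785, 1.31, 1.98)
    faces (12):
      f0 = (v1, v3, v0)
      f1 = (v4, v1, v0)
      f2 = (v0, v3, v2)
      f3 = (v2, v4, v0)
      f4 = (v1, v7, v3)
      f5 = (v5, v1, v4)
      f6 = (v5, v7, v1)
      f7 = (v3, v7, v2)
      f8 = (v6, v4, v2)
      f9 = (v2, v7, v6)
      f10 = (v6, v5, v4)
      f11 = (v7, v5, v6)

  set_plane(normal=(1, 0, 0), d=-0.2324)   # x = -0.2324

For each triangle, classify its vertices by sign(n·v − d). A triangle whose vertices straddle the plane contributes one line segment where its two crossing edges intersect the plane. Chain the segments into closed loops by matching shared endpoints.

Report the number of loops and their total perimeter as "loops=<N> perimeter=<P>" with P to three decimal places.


Straddling triangles (8 of 12):
  (v4,v1,v0) [+--] → (-0.2324, -1.31, 0.586181)–(-0.2324, -1.31, -1.98)  len=2.5662
  (v2,v4,v0) [-+-] → (-0.2324, 0.387827, -1.98)–(-0.2324, -1.31, -1.98)  len=1.6978
  (v1,v7,v3) [-+-] → (-0.2324, -0.387827, 1.98)–(-0.2324, 1.31, 1.98)  len=1.6978
  (v5,v1,v4) [+-+] → (-0.2324, -1.31, 1.98)–(-0.2324, -1.31, 0.586181)  len=1.3938
  (v5,v7,v1) [++-] → (-0.2324, -0.387827, 1.98)–(-0.2324, -1.31, 1.98)  len=0.9222
  (v3,v7,v2) [-+-] → (-0.2324, 1.31, 1.98)–(-0.2324, 1.31, -0.586181)  len=2.5662
  (v6,v4,v2) [++-] → (-0.2324, 0.387827, -1.98)–(-0.2324, 1.31, -1.98)  len=0.9222
  (v2,v7,v6) [-++] → (-0.2324, 1.31, -0.586181)–(-0.2324, 1.31, -1.98)  len=1.3938

Chained into 1 loop(s):
  loop 1: 8 segments, perimeter = 13.1600
Total perimeter = 13.160

loops=1 perimeter=13.160


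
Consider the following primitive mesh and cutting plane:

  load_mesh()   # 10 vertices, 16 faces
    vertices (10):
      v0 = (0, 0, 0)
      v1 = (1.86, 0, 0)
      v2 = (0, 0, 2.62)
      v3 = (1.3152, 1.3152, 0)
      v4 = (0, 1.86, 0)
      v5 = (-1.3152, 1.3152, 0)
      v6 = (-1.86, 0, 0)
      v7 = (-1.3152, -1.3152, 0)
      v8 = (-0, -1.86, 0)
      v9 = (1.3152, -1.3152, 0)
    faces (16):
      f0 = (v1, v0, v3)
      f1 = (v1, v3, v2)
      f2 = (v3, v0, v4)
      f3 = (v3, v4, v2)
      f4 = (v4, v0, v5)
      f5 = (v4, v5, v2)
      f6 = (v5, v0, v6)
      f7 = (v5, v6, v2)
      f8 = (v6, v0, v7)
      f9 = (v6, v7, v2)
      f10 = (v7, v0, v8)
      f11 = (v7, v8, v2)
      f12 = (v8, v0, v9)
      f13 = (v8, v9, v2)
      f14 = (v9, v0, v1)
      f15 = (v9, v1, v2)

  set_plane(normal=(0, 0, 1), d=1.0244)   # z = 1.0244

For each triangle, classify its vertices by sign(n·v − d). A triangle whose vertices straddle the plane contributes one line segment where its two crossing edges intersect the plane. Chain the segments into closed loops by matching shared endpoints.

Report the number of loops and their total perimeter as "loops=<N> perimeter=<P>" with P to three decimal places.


loops=1 perimeter=6.936

Straddling triangles (8 of 16):
  (v1,v3,v2) [--+] → (0.800967, 0.800967, 1.0244)–(1.13275, 0, 1.0244)  len=0.8670
  (v3,v4,v2) [--+] → (0, 1.13275, 1.0244)–(0.800967, 0.800967, 1.0244)  len=0.8670
  (v4,v5,v2) [--+] → (-0.800967, 0.800967, 1.0244)–(0, 1.13275, 1.0244)  len=0.8670
  (v5,v6,v2) [--+] → (-1.13275, 0, 1.0244)–(-0.800967, 0.800967, 1.0244)  len=0.8670
  (v6,v7,v2) [--+] → (-0.800967, -0.800967, 1.0244)–(-1.13275, 0, 1.0244)  len=0.8670
  (v7,v8,v2) [--+] → (0, -1.13275, 1.0244)–(-0.800967, -0.800967, 1.0244)  len=0.8670
  (v8,v9,v2) [--+] → (0.800967, -0.800967, 1.0244)–(0, -1.13275, 1.0244)  len=0.8670
  (v9,v1,v2) [--+] → (1.13275, 0, 1.0244)–(0.800967, -0.800967, 1.0244)  len=0.8670

Chained into 1 loop(s):
  loop 1: 8 segments, perimeter = 6.9357
Total perimeter = 6.936


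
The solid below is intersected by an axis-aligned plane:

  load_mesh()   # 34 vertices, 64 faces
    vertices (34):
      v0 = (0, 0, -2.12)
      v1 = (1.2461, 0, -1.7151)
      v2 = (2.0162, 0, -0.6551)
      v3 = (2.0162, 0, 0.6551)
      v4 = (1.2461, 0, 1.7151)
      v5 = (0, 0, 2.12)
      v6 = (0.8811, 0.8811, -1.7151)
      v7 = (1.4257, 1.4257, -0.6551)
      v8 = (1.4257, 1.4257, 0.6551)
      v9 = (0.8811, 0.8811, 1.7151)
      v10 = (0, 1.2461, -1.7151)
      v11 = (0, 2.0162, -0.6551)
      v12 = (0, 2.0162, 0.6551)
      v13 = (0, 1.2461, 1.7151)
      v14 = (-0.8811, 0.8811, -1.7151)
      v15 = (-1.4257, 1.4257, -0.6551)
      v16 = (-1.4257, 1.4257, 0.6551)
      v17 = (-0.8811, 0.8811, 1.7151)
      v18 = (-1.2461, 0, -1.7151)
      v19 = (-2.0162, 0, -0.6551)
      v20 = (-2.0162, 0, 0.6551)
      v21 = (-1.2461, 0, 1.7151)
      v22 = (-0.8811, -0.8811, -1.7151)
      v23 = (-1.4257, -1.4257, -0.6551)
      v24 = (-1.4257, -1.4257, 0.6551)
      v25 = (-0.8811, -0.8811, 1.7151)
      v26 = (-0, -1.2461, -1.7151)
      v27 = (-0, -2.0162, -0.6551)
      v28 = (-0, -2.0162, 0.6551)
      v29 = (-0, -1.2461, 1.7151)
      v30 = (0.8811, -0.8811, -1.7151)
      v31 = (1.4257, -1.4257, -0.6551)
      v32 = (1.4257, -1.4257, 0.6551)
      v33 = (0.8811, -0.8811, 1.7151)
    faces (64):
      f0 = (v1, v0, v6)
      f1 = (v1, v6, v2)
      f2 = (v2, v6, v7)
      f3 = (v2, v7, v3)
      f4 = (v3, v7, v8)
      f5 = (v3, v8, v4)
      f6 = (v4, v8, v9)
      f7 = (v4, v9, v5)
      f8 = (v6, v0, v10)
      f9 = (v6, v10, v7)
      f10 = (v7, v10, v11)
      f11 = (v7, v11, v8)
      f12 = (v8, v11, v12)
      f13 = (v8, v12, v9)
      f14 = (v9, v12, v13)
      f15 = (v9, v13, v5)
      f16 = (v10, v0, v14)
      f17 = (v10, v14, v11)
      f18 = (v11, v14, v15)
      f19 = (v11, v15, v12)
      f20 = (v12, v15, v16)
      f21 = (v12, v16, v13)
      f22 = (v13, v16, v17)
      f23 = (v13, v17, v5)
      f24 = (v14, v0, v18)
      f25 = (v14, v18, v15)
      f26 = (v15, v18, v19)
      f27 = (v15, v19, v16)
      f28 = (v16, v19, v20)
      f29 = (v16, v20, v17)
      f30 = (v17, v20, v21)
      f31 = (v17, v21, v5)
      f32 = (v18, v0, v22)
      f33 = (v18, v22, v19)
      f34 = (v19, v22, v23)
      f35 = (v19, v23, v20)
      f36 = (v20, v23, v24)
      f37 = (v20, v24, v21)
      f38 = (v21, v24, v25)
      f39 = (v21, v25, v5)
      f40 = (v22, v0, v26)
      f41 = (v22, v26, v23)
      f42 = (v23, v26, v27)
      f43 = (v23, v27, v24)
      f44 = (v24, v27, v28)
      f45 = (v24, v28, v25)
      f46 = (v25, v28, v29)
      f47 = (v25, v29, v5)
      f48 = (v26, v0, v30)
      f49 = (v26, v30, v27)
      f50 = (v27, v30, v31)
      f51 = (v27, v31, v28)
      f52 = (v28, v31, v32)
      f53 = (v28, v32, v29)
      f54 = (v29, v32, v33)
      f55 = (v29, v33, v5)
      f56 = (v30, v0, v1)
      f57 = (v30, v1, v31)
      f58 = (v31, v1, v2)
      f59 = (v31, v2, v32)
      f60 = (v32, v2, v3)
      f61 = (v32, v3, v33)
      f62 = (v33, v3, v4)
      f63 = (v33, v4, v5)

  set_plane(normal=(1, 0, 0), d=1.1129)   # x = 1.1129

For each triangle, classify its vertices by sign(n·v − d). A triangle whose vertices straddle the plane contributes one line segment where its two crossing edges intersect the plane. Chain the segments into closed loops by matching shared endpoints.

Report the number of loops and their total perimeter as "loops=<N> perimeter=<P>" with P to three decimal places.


Straddling triangles (20 of 64):
  (v1,v0,v6) [+--] → (1.1129, 0, -1.75838)–(1.1129, 0.321541, -1.7151)  len=0.3244
  (v1,v6,v2) [+-+] → (1.1129, 0.321541, -1.7151)–(1.1129, 0.70117, -1.49864)  len=0.4370
  (v2,v6,v7) [+-+] → (1.1129, 0.70117, -1.49864)–(1.1129, 1.1129, -1.26393)  len=0.4739
  (v4,v8,v9) [++-] → (1.1129, 1.1129, 1.26393)–(1.1129, 0.321541, 1.7151)  len=0.9109
  (v4,v9,v5) [+--] → (1.1129, 0.321541, 1.7151)–(1.1129, 0, 1.75838)  len=0.3244
  (v6,v10,v7) [--+] → (1.1129, 1.3863, -0.887665)–(1.1129, 1.1129, -1.26393)  len=0.4651
  (v7,v10,v11) [+--] → (1.1129, 1.3863, -0.887665)–(1.1129, 1.55526, -0.6551)  len=0.2875
  (v7,v11,v8) [+-+] → (1.1129, 1.55526, -0.6551)–(1.1129, 1.55526, 0.367641)  len=1.0227
  (v8,v11,v12) [+--] → (1.1129, 1.55526, 0.367641)–(1.1129, 1.55526, 0.6551)  len=0.2875
  (v8,v12,v9) [+--] → (1.1129, 1.55526, 0.6551)–(1.1129, 1.1129, 1.26393)  len=0.7526
  (v27,v30,v31) [--+] → (1.1129, -1.1129, -1.26393)–(1.1129, -1.55526, -0.6551)  len=0.7526
  (v27,v31,v28) [-+-] → (1.1129, -1.55526, -0.6551)–(1.1129, -1.55526, -0.367641)  len=0.2875
  (v28,v31,v32) [-++] → (1.1129, -1.55526, -0.367641)–(1.1129, -1.55526, 0.6551)  len=1.0227
  (v28,v32,v29) [-+-] → (1.1129, -1.55526, 0.6551)–(1.1129, -1.3863, 0.887665)  len=0.2875
  (v29,v32,v33) [-+-] → (1.1129, -1.3863, 0.887665)–(1.1129, -1.1129, 1.26393)  len=0.4651
  (v30,v0,v1) [--+] → (1.1129, 0, -1.75838)–(1.1129, -0.321541, -1.7151)  len=0.3244
  (v30,v1,v31) [-++] → (1.1129, -0.321541, -1.7151)–(1.1129, -1.1129, -1.26393)  len=0.9109
  (v32,v3,v33) [++-] → (1.1129, -0.70117, 1.49864)–(1.1129, -1.1129, 1.26393)  len=0.4739
  (v33,v3,v4) [-++] → (1.1129, -0.70117, 1.49864)–(1.1129, -0.321541, 1.7151)  len=0.4370
  (v33,v4,v5) [-+-] → (1.1129, -0.321541, 1.7151)–(1.1129, 0, 1.75838)  len=0.3244

Chained into 1 loop(s):
  loop 1: 20 segments, perimeter = 10.5722
Total perimeter = 10.572

loops=1 perimeter=10.572


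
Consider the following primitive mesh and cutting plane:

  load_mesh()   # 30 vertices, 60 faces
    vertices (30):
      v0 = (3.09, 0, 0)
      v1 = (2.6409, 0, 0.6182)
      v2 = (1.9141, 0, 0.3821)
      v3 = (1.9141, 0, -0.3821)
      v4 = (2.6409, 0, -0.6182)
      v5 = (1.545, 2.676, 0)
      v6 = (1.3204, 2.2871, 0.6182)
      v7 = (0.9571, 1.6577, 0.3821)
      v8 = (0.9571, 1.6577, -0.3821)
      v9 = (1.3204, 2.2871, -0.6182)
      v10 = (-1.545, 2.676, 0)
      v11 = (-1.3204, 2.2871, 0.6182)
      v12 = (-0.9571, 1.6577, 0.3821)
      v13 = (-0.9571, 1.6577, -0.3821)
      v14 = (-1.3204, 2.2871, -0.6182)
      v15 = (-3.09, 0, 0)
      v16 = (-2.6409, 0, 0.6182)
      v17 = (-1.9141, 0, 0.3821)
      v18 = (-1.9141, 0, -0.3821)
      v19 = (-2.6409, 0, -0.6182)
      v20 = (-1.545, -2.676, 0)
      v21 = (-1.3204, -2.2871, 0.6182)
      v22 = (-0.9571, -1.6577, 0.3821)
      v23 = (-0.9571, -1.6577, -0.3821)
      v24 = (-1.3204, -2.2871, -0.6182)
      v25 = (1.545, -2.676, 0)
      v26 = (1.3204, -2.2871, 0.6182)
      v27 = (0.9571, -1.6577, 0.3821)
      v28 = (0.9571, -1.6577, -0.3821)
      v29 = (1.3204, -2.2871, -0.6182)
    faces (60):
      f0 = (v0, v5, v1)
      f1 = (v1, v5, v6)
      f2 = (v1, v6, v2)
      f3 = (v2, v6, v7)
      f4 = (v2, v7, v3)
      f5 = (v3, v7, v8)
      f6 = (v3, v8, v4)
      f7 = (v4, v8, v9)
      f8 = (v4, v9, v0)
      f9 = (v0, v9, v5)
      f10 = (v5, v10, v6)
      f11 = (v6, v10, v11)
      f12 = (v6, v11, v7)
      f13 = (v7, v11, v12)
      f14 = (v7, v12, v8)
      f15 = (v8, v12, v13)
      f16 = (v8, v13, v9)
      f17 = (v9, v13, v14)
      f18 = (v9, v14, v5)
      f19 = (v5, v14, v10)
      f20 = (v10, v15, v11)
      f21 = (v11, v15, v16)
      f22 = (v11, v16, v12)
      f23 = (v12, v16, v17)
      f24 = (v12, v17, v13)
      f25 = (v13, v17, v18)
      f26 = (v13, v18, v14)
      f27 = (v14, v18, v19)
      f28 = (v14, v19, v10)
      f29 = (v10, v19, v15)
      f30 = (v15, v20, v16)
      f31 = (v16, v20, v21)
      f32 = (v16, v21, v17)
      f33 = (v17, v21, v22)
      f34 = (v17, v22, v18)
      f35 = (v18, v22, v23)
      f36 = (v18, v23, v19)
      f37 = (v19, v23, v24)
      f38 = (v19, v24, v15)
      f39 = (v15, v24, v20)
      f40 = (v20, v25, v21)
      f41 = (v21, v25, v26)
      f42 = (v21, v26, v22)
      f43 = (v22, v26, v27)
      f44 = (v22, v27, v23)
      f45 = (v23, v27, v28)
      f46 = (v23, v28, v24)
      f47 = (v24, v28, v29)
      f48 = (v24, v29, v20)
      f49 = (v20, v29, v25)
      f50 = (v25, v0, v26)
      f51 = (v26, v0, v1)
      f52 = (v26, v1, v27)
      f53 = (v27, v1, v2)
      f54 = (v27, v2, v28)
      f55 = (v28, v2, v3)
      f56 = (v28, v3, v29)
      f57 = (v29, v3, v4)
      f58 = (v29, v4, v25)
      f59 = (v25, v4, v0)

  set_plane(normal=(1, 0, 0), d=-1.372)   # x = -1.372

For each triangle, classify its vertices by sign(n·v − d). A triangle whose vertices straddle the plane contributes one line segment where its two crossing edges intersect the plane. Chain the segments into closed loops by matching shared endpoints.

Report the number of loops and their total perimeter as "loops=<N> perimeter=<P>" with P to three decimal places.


loops=2 perimeter=9.814

Straddling triangles (24 of 60):
  (v5,v10,v6) [+-+] → (-1.372, 2.676, 0)–(-1.372, 2.65252, 0.0373241)  len=0.0441
  (v6,v10,v11) [+-+] → (-1.372, 2.65252, 0.0373241)–(-1.372, 2.37645, 0.476174)  len=0.5185
  (v5,v14,v10) [++-] → (-1.372, 2.37645, -0.476174)–(-1.372, 2.676, 0)  len=0.5626
  (v10,v15,v11) [--+] → (-1.372, 2.22041, 0.600174)–(-1.372, 2.37645, 0.476174)  len=0.1993
  (v11,v15,v16) [+--] → (-1.372, 2.22041, 0.600174)–(-1.372, 2.19773, 0.6182)  len=0.0290
  (v11,v16,v12) [+-+] → (-1.372, 2.19773, 0.6182)–(-1.372, 1.24923, 0.440277)  len=0.9650
  (v12,v16,v17) [+--] → (-1.372, 1.24923, 0.440277)–(-1.372, 0.939017, 0.3821)  len=0.3156
  (v12,v17,v13) [+-+] → (-1.372, 0.939017, 0.3821)–(-1.372, 0.939017, -0.050787)  len=0.4329
  (v13,v17,v18) [+--] → (-1.372, 0.939017, -0.050787)–(-1.372, 0.939017, -0.3821)  len=0.3313
  (v13,v18,v14) [+-+] → (-1.372, 0.939017, -0.3821)–(-1.372, 2.08832, -0.59768)  len=1.1693
  (v14,v18,v19) [+--] → (-1.372, 2.08832, -0.59768)–(-1.372, 2.19773, -0.6182)  len=0.1113
  (v14,v19,v10) [+--] → (-1.372, 2.19773, -0.6182)–(-1.372, 2.37645, -0.476174)  len=0.2283
  (v16,v20,v21) [--+] → (-1.372, -2.37645, 0.476174)–(-1.372, -2.19773, 0.6182)  len=0.2283
  (v16,v21,v17) [-+-] → (-1.372, -2.19773, 0.6182)–(-1.372, -2.08832, 0.59768)  len=0.1113
  (v17,v21,v22) [-++] → (-1.372, -2.08832, 0.59768)–(-1.372, -0.939017, 0.3821)  len=1.1693
  (v17,v22,v18) [-+-] → (-1.372, -0.939017, 0.3821)–(-1.372, -0.939017, 0.050787)  len=0.3313
  (v18,v22,v23) [-++] → (-1.372, -0.939017, 0.050787)–(-1.372, -0.939017, -0.3821)  len=0.4329
  (v18,v23,v19) [-+-] → (-1.372, -0.939017, -0.3821)–(-1.372, -1.24923, -0.440277)  len=0.3156
  (v19,v23,v24) [-++] → (-1.372, -1.24923, -0.440277)–(-1.372, -2.19773, -0.6182)  len=0.9650
  (v19,v24,v15) [-+-] → (-1.372, -2.19773, -0.6182)–(-1.372, -2.22041, -0.600174)  len=0.0290
  (v15,v24,v20) [-+-] → (-1.372, -2.22041, -0.600174)–(-1.372, -2.37645, -0.476174)  len=0.1993
  (v20,v25,v21) [-++] → (-1.372, -2.676, 0)–(-1.372, -2.37645, 0.476174)  len=0.5626
  (v24,v29,v20) [++-] → (-1.372, -2.65252, -0.0373241)–(-1.372, -2.37645, -0.476174)  len=0.5185
  (v20,v29,v25) [-++] → (-1.372, -2.65252, -0.0373241)–(-1.372, -2.676, 0)  len=0.0441

Chained into 2 loop(s):
  loop 1: 12 segments, perimeter = 4.9072
  loop 2: 12 segments, perimeter = 4.9072
Total perimeter = 9.814


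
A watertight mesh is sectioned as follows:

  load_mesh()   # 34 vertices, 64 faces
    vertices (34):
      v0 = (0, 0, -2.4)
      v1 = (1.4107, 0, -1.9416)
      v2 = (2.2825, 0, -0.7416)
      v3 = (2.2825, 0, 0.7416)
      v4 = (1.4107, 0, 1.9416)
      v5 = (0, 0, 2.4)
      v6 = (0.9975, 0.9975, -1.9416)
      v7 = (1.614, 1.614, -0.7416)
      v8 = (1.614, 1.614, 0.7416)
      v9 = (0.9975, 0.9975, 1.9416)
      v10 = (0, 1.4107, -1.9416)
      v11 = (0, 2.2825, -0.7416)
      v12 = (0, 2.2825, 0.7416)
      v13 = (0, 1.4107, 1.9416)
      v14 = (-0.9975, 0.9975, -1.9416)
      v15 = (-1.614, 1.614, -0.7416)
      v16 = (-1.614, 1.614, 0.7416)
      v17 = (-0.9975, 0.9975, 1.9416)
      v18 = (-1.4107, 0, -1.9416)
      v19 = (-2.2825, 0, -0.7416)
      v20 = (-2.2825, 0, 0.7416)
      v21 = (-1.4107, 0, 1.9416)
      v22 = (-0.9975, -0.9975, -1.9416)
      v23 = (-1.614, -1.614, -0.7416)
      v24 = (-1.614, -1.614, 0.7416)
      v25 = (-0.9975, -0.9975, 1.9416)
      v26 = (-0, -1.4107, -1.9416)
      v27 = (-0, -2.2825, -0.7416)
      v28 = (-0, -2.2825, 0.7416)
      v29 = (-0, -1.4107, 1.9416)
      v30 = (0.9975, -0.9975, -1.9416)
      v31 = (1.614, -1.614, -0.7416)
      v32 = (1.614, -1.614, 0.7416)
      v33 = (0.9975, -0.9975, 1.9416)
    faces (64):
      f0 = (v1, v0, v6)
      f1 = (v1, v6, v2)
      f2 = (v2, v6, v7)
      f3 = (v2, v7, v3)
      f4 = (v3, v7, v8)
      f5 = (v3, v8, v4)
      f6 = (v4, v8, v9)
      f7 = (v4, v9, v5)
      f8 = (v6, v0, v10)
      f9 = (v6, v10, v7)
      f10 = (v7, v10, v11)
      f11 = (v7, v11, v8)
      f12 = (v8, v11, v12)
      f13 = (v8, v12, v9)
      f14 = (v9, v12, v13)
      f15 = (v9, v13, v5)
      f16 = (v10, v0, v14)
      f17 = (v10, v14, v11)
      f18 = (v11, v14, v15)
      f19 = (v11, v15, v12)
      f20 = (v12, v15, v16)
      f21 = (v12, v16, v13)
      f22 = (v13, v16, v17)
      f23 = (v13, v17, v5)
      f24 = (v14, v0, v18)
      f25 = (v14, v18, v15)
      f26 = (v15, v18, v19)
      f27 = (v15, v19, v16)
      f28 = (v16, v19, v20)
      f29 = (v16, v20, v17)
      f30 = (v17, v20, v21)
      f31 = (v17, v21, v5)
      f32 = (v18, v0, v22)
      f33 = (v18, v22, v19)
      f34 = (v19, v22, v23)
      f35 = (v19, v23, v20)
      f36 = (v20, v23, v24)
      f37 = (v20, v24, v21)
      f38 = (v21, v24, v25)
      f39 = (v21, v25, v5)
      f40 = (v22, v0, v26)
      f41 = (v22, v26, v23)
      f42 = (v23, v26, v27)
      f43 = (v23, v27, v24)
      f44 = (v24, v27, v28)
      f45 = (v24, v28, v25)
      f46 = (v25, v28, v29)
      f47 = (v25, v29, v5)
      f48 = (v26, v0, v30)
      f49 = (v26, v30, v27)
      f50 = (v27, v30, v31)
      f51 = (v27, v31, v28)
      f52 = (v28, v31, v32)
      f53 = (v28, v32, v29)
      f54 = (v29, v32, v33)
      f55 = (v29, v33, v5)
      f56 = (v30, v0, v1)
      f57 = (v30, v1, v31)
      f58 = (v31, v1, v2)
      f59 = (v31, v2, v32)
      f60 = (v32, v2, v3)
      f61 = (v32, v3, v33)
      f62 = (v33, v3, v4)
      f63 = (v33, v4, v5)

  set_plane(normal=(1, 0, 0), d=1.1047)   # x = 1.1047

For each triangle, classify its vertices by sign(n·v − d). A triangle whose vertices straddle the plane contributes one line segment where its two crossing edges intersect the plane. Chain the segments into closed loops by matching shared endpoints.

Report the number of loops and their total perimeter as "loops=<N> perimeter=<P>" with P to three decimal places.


loops=1 perimeter=12.535

Straddling triangles (20 of 64):
  (v1,v0,v6) [+--] → (1.1047, 0, -2.04103)–(1.1047, 0.73871, -1.9416)  len=0.7454
  (v1,v6,v2) [+-+] → (1.1047, 0.73871, -1.9416)–(1.1047, 0.914284, -1.84149)  len=0.2021
  (v2,v6,v7) [+-+] → (1.1047, 0.914284, -1.84149)–(1.1047, 1.1047, -1.73294)  len=0.2192
  (v4,v8,v9) [++-] → (1.1047, 1.1047, 1.73294)–(1.1047, 0.73871, 1.9416)  len=0.4213
  (v4,v9,v5) [+--] → (1.1047, 0.73871, 1.9416)–(1.1047, 0, 2.04103)  len=0.7454
  (v6,v10,v7) [--+] → (1.1047, 1.54985, -1.12026)–(1.1047, 1.1047, -1.73294)  len=0.7573
  (v7,v10,v11) [+--] → (1.1047, 1.54985, -1.12026)–(1.1047, 1.82495, -0.7416)  len=0.4680
  (v7,v11,v8) [+-+] → (1.1047, 1.82495, -0.7416)–(1.1047, 1.82495, 0.273574)  len=1.0152
  (v8,v11,v12) [+--] → (1.1047, 1.82495, 0.273574)–(1.1047, 1.82495, 0.7416)  len=0.4680
  (v8,v12,v9) [+--] → (1.1047, 1.82495, 0.7416)–(1.1047, 1.1047, 1.73294)  len=1.2254
  (v27,v30,v31) [--+] → (1.1047, -1.1047, -1.73294)–(1.1047, -1.82495, -0.7416)  len=1.2254
  (v27,v31,v28) [-+-] → (1.1047, -1.82495, -0.7416)–(1.1047, -1.82495, -0.273574)  len=0.4680
  (v28,v31,v32) [-++] → (1.1047, -1.82495, -0.273574)–(1.1047, -1.82495, 0.7416)  len=1.0152
  (v28,v32,v29) [-+-] → (1.1047, -1.82495, 0.7416)–(1.1047, -1.54985, 1.12026)  len=0.4680
  (v29,v32,v33) [-+-] → (1.1047, -1.54985, 1.12026)–(1.1047, -1.1047, 1.73294)  len=0.7573
  (v30,v0,v1) [--+] → (1.1047, 0, -2.04103)–(1.1047, -0.73871, -1.9416)  len=0.7454
  (v30,v1,v31) [-++] → (1.1047, -0.73871, -1.9416)–(1.1047, -1.1047, -1.73294)  len=0.4213
  (v32,v3,v33) [++-] → (1.1047, -0.914284, 1.84149)–(1.1047, -1.1047, 1.73294)  len=0.2192
  (v33,v3,v4) [-++] → (1.1047, -0.914284, 1.84149)–(1.1047, -0.73871, 1.9416)  len=0.2021
  (v33,v4,v5) [-+-] → (1.1047, -0.73871, 1.9416)–(1.1047, 0, 2.04103)  len=0.7454

Chained into 1 loop(s):
  loop 1: 20 segments, perimeter = 12.5345
Total perimeter = 12.535


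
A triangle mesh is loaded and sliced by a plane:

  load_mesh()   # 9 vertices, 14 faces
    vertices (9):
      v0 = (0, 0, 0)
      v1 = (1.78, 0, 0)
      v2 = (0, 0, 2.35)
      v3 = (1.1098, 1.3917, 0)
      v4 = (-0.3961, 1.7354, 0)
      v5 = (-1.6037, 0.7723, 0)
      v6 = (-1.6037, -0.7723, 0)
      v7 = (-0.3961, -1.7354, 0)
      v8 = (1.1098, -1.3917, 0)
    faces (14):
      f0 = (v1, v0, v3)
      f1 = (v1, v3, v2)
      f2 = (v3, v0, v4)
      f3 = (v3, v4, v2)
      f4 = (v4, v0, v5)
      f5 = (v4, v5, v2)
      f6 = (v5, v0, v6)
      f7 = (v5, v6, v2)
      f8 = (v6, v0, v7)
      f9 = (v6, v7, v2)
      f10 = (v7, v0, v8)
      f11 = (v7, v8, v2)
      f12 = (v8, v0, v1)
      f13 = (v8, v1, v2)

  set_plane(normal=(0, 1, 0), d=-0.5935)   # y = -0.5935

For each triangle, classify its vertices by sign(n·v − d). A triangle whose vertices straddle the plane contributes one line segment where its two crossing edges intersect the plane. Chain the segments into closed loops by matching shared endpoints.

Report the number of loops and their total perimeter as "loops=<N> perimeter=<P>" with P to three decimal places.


Straddling triangles (8 of 14):
  (v5,v0,v6) [++-] → (-1.23242, -0.5935, 0)–(-1.6037, -0.5935, 0)  len=0.3713
  (v5,v6,v2) [+-+] → (-1.6037, -0.5935, 0)–(-1.23242, -0.5935, 0.544063)  len=0.6587
  (v6,v0,v7) [-+-] → (-1.23242, -0.5935, 0)–(-0.135465, -0.5935, 0)  len=1.0970
  (v6,v7,v2) [--+] → (-0.135465, -0.5935, 1.54631)–(-1.23242, -0.5935, 0.544063)  len=1.4859
  (v7,v0,v8) [-+-] → (-0.135465, -0.5935, 0)–(0.473282, -0.5935, 0)  len=0.6087
  (v7,v8,v2) [--+] → (0.473282, -0.5935, 1.34783)–(-0.135465, -0.5935, 1.54631)  len=0.6403
  (v8,v0,v1) [-++] → (0.473282, -0.5935, 0)–(1.49419, -0.5935, 0)  len=1.0209
  (v8,v1,v2) [-++] → (1.49419, -0.5935, 0)–(0.473282, -0.5935, 1.34783)  len=1.6908

Chained into 1 loop(s):
  loop 1: 8 segments, perimeter = 7.5735
Total perimeter = 7.574

loops=1 perimeter=7.574


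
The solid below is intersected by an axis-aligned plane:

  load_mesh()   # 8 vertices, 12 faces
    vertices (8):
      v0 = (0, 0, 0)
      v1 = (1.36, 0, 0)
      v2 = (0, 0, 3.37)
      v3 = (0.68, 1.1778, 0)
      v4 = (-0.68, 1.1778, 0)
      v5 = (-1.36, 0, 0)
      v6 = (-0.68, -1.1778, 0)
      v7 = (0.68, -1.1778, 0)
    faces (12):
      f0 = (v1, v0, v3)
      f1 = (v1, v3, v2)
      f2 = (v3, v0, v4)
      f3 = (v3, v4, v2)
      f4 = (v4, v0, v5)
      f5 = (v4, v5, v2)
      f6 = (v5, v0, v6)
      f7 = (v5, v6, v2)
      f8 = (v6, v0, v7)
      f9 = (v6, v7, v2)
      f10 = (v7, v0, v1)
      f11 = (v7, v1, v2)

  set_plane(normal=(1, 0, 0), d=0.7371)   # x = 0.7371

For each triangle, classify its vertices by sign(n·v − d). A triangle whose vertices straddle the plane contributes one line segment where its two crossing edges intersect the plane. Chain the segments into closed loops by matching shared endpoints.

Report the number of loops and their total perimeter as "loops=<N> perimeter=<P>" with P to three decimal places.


Straddling triangles (4 of 12):
  (v1,v0,v3) [+--] → (0.7371, 0, 0)–(0.7371, 1.0789, 0)  len=1.0789
  (v1,v3,v2) [+--] → (0.7371, 1.0789, 0)–(0.7371, 0, 1.54351)  len=1.8832
  (v7,v0,v1) [--+] → (0.7371, 0, 0)–(0.7371, -1.0789, 0)  len=1.0789
  (v7,v1,v2) [-+-] → (0.7371, -1.0789, 0)–(0.7371, 0, 1.54351)  len=1.8832

Chained into 1 loop(s):
  loop 1: 4 segments, perimeter = 5.9242
Total perimeter = 5.924

loops=1 perimeter=5.924


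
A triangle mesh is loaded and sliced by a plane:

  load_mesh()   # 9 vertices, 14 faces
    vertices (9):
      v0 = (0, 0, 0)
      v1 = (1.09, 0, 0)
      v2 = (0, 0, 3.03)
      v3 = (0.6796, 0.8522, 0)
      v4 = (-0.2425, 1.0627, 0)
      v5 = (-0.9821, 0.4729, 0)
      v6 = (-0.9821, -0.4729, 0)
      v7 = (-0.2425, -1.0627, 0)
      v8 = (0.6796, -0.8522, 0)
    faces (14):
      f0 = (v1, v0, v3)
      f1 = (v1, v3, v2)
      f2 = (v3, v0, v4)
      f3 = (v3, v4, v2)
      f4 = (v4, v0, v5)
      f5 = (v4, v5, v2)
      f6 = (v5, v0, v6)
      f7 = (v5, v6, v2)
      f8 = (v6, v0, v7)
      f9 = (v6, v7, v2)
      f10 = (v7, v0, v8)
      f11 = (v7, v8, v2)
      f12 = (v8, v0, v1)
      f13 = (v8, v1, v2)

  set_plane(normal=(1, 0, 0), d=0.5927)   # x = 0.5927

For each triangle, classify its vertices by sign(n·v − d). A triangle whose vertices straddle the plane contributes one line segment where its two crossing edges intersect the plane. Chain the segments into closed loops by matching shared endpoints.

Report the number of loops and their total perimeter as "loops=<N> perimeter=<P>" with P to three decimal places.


Straddling triangles (8 of 14):
  (v1,v0,v3) [+-+] → (0.5927, 0, 0)–(0.5927, 0.74323, 0)  len=0.7432
  (v1,v3,v2) [++-] → (0.5927, 0.74323, 0.387444)–(0.5927, 0, 1.3824)  len=1.2419
  (v3,v0,v4) [+--] → (0.5927, 0.74323, 0)–(0.5927, 0.872038, 0)  len=0.1288
  (v3,v4,v2) [+--] → (0.5927, 0.872038, 0)–(0.5927, 0.74323, 0.387444)  len=0.4083
  (v7,v0,v8) [--+] → (0.5927, -0.74323, 0)–(0.5927, -0.872038, 0)  len=0.1288
  (v7,v8,v2) [-+-] → (0.5927, -0.872038, 0)–(0.5927, -0.74323, 0.387444)  len=0.4083
  (v8,v0,v1) [+-+] → (0.5927, -0.74323, 0)–(0.5927, 0, 0)  len=0.7432
  (v8,v1,v2) [++-] → (0.5927, 0, 1.3824)–(0.5927, -0.74323, 0.387444)  len=1.2419

Chained into 1 loop(s):
  loop 1: 8 segments, perimeter = 5.0445
Total perimeter = 5.044

loops=1 perimeter=5.044


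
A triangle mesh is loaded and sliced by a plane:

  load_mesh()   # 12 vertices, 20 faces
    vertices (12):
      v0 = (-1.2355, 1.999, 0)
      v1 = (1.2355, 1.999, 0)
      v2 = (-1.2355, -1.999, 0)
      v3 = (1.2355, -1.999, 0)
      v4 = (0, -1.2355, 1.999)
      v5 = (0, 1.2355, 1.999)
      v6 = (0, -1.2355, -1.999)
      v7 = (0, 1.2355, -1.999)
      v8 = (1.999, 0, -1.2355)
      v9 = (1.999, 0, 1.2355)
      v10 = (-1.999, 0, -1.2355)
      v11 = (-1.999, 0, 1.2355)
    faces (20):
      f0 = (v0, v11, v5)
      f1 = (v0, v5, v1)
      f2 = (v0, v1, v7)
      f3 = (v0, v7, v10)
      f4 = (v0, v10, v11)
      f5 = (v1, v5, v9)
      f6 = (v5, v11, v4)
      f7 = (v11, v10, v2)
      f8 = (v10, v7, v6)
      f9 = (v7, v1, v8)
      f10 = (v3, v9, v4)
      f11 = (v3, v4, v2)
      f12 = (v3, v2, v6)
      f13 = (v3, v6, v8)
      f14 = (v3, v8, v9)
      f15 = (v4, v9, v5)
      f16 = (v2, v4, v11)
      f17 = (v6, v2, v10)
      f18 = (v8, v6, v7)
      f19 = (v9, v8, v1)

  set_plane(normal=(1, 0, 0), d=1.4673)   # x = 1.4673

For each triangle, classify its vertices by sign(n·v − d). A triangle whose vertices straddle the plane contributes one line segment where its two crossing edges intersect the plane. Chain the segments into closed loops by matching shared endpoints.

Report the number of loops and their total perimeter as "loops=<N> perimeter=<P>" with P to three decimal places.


Straddling triangles (8 of 20):
  (v1,v5,v9) [--+] → (1.4673, 0.328622, 1.43858)–(1.4673, 1.3921, 0.3751)  len=1.5040
  (v7,v1,v8) [--+] → (1.4673, 1.3921, -0.3751)–(1.4673, 0.328622, -1.43858)  len=1.5040
  (v3,v9,v4) [-+-] → (1.4673, -1.3921, 0.3751)–(1.4673, -0.328622, 1.43858)  len=1.5040
  (v3,v6,v8) [--+] → (1.4673, -0.328622, -1.43858)–(1.4673, -1.3921, -0.3751)  len=1.5040
  (v3,v8,v9) [-++] → (1.4673, -1.3921, -0.3751)–(1.4673, -1.3921, 0.3751)  len=0.7502
  (v4,v9,v5) [-+-] → (1.4673, -0.328622, 1.43858)–(1.4673, 0.328622, 1.43858)  len=0.6572
  (v8,v6,v7) [+--] → (1.4673, -0.328622, -1.43858)–(1.4673, 0.328622, -1.43858)  len=0.6572
  (v9,v8,v1) [++-] → (1.4673, 1.3921, -0.3751)–(1.4673, 1.3921, 0.3751)  len=0.7502

Chained into 1 loop(s):
  loop 1: 8 segments, perimeter = 8.8308
Total perimeter = 8.831

loops=1 perimeter=8.831


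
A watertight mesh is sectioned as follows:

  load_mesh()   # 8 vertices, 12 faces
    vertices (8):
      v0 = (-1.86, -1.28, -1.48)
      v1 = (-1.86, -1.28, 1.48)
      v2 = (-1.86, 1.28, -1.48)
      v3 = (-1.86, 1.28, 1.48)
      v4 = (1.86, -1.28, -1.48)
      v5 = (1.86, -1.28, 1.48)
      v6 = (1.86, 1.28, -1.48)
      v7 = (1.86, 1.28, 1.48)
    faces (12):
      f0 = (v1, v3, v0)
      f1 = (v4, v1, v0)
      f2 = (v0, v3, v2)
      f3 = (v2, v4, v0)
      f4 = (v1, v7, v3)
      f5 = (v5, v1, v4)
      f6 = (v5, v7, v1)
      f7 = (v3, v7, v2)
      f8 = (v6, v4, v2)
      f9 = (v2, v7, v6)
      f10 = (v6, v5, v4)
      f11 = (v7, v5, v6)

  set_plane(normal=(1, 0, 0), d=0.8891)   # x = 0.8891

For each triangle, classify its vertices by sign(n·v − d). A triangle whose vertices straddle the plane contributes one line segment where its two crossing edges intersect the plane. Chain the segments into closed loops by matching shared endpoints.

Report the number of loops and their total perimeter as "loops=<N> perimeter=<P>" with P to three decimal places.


loops=1 perimeter=11.040

Straddling triangles (8 of 12):
  (v4,v1,v0) [+--] → (0.8891, -1.28, -0.707456)–(0.8891, -1.28, -1.48)  len=0.7725
  (v2,v4,v0) [-+-] → (0.8891, -0.611854, -1.48)–(0.8891, -1.28, -1.48)  len=0.6681
  (v1,v7,v3) [-+-] → (0.8891, 0.611854, 1.48)–(0.8891, 1.28, 1.48)  len=0.6681
  (v5,v1,v4) [+-+] → (0.8891, -1.28, 1.48)–(0.8891, -1.28, -0.707456)  len=2.1875
  (v5,v7,v1) [++-] → (0.8891, 0.611854, 1.48)–(0.8891, -1.28, 1.48)  len=1.8919
  (v3,v7,v2) [-+-] → (0.8891, 1.28, 1.48)–(0.8891, 1.28, 0.707456)  len=0.7725
  (v6,v4,v2) [++-] → (0.8891, -0.611854, -1.48)–(0.8891, 1.28, -1.48)  len=1.8919
  (v2,v7,v6) [-++] → (0.8891, 1.28, 0.707456)–(0.8891, 1.28, -1.48)  len=2.1875

Chained into 1 loop(s):
  loop 1: 8 segments, perimeter = 11.0400
Total perimeter = 11.040


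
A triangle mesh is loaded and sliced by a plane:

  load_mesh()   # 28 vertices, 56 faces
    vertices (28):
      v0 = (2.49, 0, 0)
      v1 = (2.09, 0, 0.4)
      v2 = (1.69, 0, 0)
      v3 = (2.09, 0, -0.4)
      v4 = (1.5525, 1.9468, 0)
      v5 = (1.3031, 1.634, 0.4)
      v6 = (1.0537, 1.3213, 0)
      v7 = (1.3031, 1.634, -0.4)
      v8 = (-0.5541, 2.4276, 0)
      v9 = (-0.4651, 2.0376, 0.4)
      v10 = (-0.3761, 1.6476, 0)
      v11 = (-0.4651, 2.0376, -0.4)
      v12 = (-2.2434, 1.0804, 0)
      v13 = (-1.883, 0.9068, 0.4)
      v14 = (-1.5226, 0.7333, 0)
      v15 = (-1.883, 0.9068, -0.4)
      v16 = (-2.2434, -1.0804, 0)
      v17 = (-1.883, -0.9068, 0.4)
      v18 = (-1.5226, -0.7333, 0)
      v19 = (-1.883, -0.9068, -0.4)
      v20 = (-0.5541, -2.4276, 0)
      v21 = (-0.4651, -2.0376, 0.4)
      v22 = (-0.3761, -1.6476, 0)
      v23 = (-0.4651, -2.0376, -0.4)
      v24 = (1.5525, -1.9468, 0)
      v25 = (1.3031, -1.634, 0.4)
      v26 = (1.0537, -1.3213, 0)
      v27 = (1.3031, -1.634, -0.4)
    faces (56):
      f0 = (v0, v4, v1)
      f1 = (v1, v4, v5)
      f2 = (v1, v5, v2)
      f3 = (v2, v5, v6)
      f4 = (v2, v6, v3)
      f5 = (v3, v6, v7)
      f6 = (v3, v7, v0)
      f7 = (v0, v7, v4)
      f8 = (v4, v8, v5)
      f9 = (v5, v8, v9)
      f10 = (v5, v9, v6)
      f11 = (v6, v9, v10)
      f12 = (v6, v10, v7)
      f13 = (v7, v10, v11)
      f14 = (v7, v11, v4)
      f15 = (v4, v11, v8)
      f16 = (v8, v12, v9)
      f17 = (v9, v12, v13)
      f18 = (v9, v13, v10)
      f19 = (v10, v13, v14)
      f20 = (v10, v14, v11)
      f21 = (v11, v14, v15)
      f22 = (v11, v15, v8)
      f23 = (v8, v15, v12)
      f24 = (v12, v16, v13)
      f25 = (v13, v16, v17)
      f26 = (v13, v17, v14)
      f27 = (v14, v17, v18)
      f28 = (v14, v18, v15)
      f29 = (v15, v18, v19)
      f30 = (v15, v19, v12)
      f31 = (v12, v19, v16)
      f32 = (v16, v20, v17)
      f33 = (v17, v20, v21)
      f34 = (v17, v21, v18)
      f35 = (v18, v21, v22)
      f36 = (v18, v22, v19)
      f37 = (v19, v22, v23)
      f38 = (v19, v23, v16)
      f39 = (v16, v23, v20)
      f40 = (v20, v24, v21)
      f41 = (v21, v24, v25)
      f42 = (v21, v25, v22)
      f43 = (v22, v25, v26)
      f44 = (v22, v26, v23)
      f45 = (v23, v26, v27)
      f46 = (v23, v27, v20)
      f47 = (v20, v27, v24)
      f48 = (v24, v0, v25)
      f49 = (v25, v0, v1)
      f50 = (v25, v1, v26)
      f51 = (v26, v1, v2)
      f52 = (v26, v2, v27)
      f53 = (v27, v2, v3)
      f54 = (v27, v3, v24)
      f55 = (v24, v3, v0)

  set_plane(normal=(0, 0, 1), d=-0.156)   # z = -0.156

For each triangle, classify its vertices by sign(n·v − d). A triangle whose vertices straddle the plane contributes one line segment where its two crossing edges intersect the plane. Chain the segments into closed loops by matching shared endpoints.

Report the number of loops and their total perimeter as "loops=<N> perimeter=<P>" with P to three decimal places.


Straddling triangles (28 of 56):
  (v2,v6,v3) [++-] → (1.45786, 0.805993, -0.156)–(1.846, 0, -0.156)  len=0.8946
  (v3,v6,v7) [-+-] → (1.45786, 0.805993, -0.156)–(1.15097, 1.44325, -0.156)  len=0.7073
  (v3,v7,v0) [--+] → (2.02711, 0.63726, -0.156)–(2.334, 0, -0.156)  len=0.7073
  (v0,v7,v4) [+-+] → (2.02711, 0.63726, -0.156)–(1.45523, 1.82481, -0.156)  len=1.3181
  (v6,v10,v7) [++-] → (0.278788, 1.6423, -0.156)–(1.15097, 1.44325, -0.156)  len=0.8946
  (v7,v10,v11) [-+-] → (0.278788, 1.6423, -0.156)–(-0.41081, 1.7997, -0.156)  len=0.7073
  (v7,v11,v4) [--+] → (0.765636, 1.98221, -0.156)–(1.45523, 1.82481, -0.156)  len=0.7073
  (v4,v11,v8) [+-+] → (0.765636, 1.98221, -0.156)–(-0.51939, 2.2755, -0.156)  len=1.3181
  (v10,v14,v11) [++-] → (-1.11017, 1.24198, -0.156)–(-0.41081, 1.7997, -0.156)  len=0.8945
  (v11,v14,v15) [-+-] → (-1.11017, 1.24198, -0.156)–(-1.66316, 0.800965, -0.156)  len=0.7073
  (v11,v15,v8) [--+] → (-1.07237, 1.83449, -0.156)–(-0.51939, 2.2755, -0.156)  len=0.7073
  (v8,v15,v12) [+-+] → (-1.07237, 1.83449, -0.156)–(-2.10284, 1.0127, -0.156)  len=1.3180
  (v14,v18,v15) [++-] → (-1.66316, -0.093661, -0.156)–(-1.66316, 0.800965, -0.156)  len=0.8946
  (v15,v18,v19) [-+-] → (-1.66316, -0.093661, -0.156)–(-1.66316, -0.800965, -0.156)  len=0.7073
  (v15,v19,v12) [--+] → (-2.10284, 0.305392, -0.156)–(-2.10284, 1.0127, -0.156)  len=0.7073
  (v12,v19,v16) [+-+] → (-2.10284, 0.305392, -0.156)–(-2.10284, -1.0127, -0.156)  len=1.3181
  (v18,v22,v19) [++-] → (-0.963791, -1.35869, -0.156)–(-1.66316, -0.800965, -0.156)  len=0.8945
  (v19,v22,v23) [-+-] → (-0.963791, -1.35869, -0.156)–(-0.41081, -1.7997, -0.156)  len=0.7073
  (v19,v23,v16) [--+] → (-1.54986, -1.45371, -0.156)–(-2.10284, -1.0127, -0.156)  len=0.7073
  (v16,v23,v20) [+-+] → (-1.54986, -1.45371, -0.156)–(-0.51939, -2.2755, -0.156)  len=1.3180
  (v22,v26,v23) [++-] → (0.461368, -1.60066, -0.156)–(-0.41081, -1.7997, -0.156)  len=0.8946
  (v23,v26,v27) [-+-] → (0.461368, -1.60066, -0.156)–(1.15097, -1.44325, -0.156)  len=0.7073
  (v23,v27,v20) [--+] → (0.170208, -2.1181, -0.156)–(-0.51939, -2.2755, -0.156)  len=0.7073
  (v20,v27,v24) [+-+] → (0.170208, -2.1181, -0.156)–(1.45523, -1.82481, -0.156)  len=1.3181
  (v26,v2,v27) [++-] → (1.53911, -0.63726, -0.156)–(1.15097, -1.44325, -0.156)  len=0.8946
  (v27,v2,v3) [-+-] → (1.53911, -0.63726, -0.156)–(1.846, 0, -0.156)  len=0.7073
  (v27,v3,v24) [--+] → (1.76212, -1.18755, -0.156)–(1.45523, -1.82481, -0.156)  len=0.7073
  (v24,v3,v0) [+-+] → (1.76212, -1.18755, -0.156)–(2.334, 0, -0.156)  len=1.3181

Chained into 2 loop(s):
  loop 1: 14 segments, perimeter = 11.2132
  loop 2: 14 segments, perimeter = 14.1776
Total perimeter = 25.391

loops=2 perimeter=25.391
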